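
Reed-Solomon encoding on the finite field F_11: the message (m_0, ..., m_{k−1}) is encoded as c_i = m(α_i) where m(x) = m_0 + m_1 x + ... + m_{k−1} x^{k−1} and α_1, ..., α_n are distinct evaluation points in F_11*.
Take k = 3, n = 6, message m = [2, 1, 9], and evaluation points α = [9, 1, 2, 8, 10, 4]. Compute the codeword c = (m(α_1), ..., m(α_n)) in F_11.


c = [3, 1, 7, 3, 10, 7]

Message polynomial: m(x) = 2 + 1·x + 9·x^2 (mod 11).
For each evaluation point α_i, compute m(α_i) mod 11:
  α_1 = 9: Horner steps 9 → 5 → 3, so m(9) = 3.
  α_2 = 1: Horner steps 9 → 10 → 1, so m(1) = 1.
  α_3 = 2: Horner steps 9 → 8 → 7, so m(2) = 7.
  α_4 = 8: Horner steps 9 → 7 → 3, so m(8) = 3.
  α_5 = 10: Horner steps 9 → 3 → 10, so m(10) = 10.
  α_6 = 4: Horner steps 9 → 4 → 7, so m(4) = 7.
Codeword c = [3, 1, 7, 3, 10, 7] ∈ F_11^6.


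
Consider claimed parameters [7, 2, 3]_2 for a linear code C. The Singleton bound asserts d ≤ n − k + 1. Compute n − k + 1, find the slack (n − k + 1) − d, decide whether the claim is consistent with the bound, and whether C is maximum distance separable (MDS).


Singleton RHS = n − k + 1 = 6, slack = 3, bound satisfied, not MDS.

Singleton bound: d ≤ n − k + 1.
Here n = 7, k = 2, so n − k + 1 = 6.
Given d = 3, check d ≤ 6: YES.
Slack = (n − k + 1) − d = 3.
The code is NOT MDS (slack = 3 > 0).
Description: the claimed parameters are [7, 2, 3]_2; such a code would be non-MDS.


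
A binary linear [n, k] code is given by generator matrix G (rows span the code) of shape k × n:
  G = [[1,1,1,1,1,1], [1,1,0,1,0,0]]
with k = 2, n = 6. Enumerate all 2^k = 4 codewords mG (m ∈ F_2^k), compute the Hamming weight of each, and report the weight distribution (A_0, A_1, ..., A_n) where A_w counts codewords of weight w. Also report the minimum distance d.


Weight distribution: A_0 = 1, A_3 = 2, A_6 = 1. Minimum distance d = 3.

Enumerate all 2^2 = 4 messages m ∈ F_2^2.
For each, compute codeword c = mG in F_2^6, then tally its weight.
  m = 00 → c = 000000, weight = 0.
  m = 10 → c = 111111, weight = 6.
  m = 01 → c = 110100, weight = 3.
  m = 11 → c = 001011, weight = 3.
Tally weights:
  weight 0: 1 codewords.
  weight 3: 2 codewords.
  weight 6: 1 codewords.
Minimum distance d = smallest w > 0 with A_w > 0 = 3.
Sanity: Σ A_w = 4 = 2^2 = 4 ✓.


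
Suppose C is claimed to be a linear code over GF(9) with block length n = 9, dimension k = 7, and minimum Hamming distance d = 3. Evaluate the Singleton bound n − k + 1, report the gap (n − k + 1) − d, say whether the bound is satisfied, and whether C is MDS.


Singleton RHS = n − k + 1 = 3, slack = 0, bound satisfied, MDS.

Singleton bound: d ≤ n − k + 1.
Here n = 9, k = 7, so n − k + 1 = 3.
Given d = 3, check d ≤ 3: YES.
Slack = (n − k + 1) − d = 0.
The code is MDS (slack = 0).
Description: the claimed parameters are [9, 7, 3]_9; such a code would be MDS (meets Singleton bound).


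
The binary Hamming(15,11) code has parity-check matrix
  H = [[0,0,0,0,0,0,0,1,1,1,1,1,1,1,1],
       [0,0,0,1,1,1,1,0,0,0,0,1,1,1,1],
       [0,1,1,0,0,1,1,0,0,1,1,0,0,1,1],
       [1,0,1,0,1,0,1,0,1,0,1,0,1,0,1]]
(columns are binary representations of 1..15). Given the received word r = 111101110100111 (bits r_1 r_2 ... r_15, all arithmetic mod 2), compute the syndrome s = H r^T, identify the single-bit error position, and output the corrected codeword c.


s = (1, 0, 1, 1)^T, error position = 11, corrected codeword c = 111101110110111

Compute s = H r^T mod 2 one row at a time:
  s_1 = 1 + 0 + 1 + 0 + 0 + 1 + 1 + 1 = 5 ≡ 1 (mod 2).
  s_2 = 1 + 0 + 1 + 1 + 0 + 1 + 1 + 1 = 6 ≡ 0 (mod 2).
  s_3 = 1 + 1 + 1 + 1 + 1 + 0 + 1 + 1 = 7 ≡ 1 (mod 2).
  s_4 = 1 + 1 + 0 + 1 + 0 + 0 + 1 + 1 = 5 ≡ 1 (mod 2).
s = (1, 0, 1, 1)^T — this equals column 11 of H (binary 1011), so error is at position 11.
Correct: flip bit 11 of r = 111101110100111 to get c = 111101110110111.


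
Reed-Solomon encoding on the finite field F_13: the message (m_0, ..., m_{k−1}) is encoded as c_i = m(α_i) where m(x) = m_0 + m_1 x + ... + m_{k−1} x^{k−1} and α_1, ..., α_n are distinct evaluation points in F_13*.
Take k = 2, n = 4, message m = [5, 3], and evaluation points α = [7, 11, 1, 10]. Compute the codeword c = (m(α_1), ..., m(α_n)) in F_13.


c = [0, 12, 8, 9]

Message polynomial: m(x) = 5 + 3·x (mod 13).
For each evaluation point α_i, compute m(α_i) mod 13:
  α_1 = 7: Horner steps 3 → 0, so m(7) = 0.
  α_2 = 11: Horner steps 3 → 12, so m(11) = 12.
  α_3 = 1: Horner steps 3 → 8, so m(1) = 8.
  α_4 = 10: Horner steps 3 → 9, so m(10) = 9.
Codeword c = [0, 12, 8, 9] ∈ F_13^4.


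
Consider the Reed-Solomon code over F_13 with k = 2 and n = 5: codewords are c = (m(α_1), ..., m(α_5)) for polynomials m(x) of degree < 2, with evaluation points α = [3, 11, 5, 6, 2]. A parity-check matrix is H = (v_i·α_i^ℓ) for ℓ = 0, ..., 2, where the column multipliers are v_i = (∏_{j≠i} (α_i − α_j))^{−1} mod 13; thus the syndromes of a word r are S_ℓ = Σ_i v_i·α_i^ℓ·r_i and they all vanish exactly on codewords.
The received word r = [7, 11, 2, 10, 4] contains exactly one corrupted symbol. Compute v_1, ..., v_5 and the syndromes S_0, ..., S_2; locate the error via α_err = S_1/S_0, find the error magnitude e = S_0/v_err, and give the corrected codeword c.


S = (2, 6, 5), error at position 1, error magnitude e = 8, c = [12, 11, 2, 10, 4].

Step 1: column multipliers v_i = (∏_{j≠i}(α_i − α_j))^{−1} mod 13.
  i = 1 (α = 3): (3−11)(3−5)(3−6)(3−2) = (−8)·(−2)·(−3)·1 = −48 ≡ 4, so v_1 = 4^{−1} = 10 (mod 13).
  i = 2 (α = 11): (11−3)(11−5)(11−6)(11−2) = 8·6·5·9 = 2160 ≡ 2, so v_2 = 2^{−1} = 7 (mod 13).
  i = 3 (α = 5): (5−3)(5−11)(5−6)(5−2) = 2·(−6)·(−1)·3 = 36 ≡ 10, so v_3 = 10^{−1} = 4 (mod 13).
  i = 4 (α = 6): (6−3)(6−11)(6−5)(6−2) = 3·(−5)·1·4 = −60 ≡ 5, so v_4 = 5^{−1} = 8 (mod 13).
  i = 5 (α = 2): (2−3)(2−11)(2−5)(2−6) = (−1)·(−9)·(−3)·(−4) = 108 ≡ 4, so v_5 = 4^{−1} = 10 (mod 13).
  v = [10, 7, 4, 8, 10].
Step 2: syndromes of r = [7, 11, 2, 10, 4] (all sums mod 13).
  S_0 = Σ v_i r_i = 10·7 + 7·11 + 4·2 + 8·10 + 10·4 = 275 ≡ 2.
  S_1 = Σ v_i α_i r_i = 10·3·7 + 7·11·11 + 4·5·2 + 8·6·10 + 10·2·4 = 1657 ≡ 6.
  α_i^2 mod 13 = [9, 4, 12, 10, 4].
  S_2 = Σ v_i α_i^2 r_i = 10·9·7 + 7·4·11 + 4·12·2 + 8·10·10 + 10·4·4 = 1994 ≡ 5.
  S = (2, 6, 5) ≠ 0, so r is not a codeword (an error is present).
Step 3: locate the error. For a single error e at position i, S_ℓ = v_i·e·α_i^ℓ, so α_err = S_1/S_0.
  S_0^{−1} = 2^{−1} = 7 (mod 13), so α_err = 6·7 = 42 ≡ 3 = α_1. Error position i = 1.
  Consistency check: S_2/S_1 = 5·11 = 55 ≡ 3 = α_err ✓ (single-error assumption holds).
Step 4: error magnitude e = S_0/v_1 = S_0·∏_{j≠1}(α_1 − α_j) = 2·4 = 8 ≡ 8 (mod 13).
Step 5: correct position 1: c_1 = r_1 − e = 7 − 8 ≡ 12 (mod 13). Hence c = [12, 11, 2, 10, 4].
  Check: interpolating c through the α_i gives m(x) = 1 + 8·x (degree < 2) with m(α_i) = c_i for every i, so c is indeed a codeword.


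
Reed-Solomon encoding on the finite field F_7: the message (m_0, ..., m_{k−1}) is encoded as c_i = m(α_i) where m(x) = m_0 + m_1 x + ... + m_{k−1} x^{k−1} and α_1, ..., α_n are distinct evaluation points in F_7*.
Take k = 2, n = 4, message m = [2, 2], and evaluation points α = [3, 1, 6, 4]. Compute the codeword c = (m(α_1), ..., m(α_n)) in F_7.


c = [1, 4, 0, 3]

Message polynomial: m(x) = 2 + 2·x (mod 7).
For each evaluation point α_i, compute m(α_i) mod 7:
  α_1 = 3: Horner steps 2 → 1, so m(3) = 1.
  α_2 = 1: Horner steps 2 → 4, so m(1) = 4.
  α_3 = 6: Horner steps 2 → 0, so m(6) = 0.
  α_4 = 4: Horner steps 2 → 3, so m(4) = 3.
Codeword c = [1, 4, 0, 3] ∈ F_7^4.


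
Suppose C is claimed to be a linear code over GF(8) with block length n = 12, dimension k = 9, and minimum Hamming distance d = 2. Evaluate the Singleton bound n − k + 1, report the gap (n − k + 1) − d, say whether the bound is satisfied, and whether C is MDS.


Singleton RHS = n − k + 1 = 4, slack = 2, bound satisfied, not MDS.

Singleton bound: d ≤ n − k + 1.
Here n = 12, k = 9, so n − k + 1 = 4.
Given d = 2, check d ≤ 4: YES.
Slack = (n − k + 1) − d = 2.
The code is NOT MDS (slack = 2 > 0).
Description: the claimed parameters are [12, 9, 2]_8; such a code would be non-MDS.


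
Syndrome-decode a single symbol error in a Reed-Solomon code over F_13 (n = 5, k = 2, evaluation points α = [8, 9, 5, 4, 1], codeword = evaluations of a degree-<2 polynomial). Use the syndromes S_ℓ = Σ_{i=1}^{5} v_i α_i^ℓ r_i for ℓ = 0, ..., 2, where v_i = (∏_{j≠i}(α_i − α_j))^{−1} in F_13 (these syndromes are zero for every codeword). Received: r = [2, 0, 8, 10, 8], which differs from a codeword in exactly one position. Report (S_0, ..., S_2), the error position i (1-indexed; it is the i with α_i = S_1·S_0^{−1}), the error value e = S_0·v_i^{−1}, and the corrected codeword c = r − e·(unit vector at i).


S = (2, 2, 2), error at position 5, error magnitude e = 5, c = [2, 0, 8, 10, 3].

Step 1: column multipliers v_i = (∏_{j≠i}(α_i − α_j))^{−1} mod 13.
  i = 1 (α = 8): (8−9)(8−5)(8−4)(8−1) = (−1)·3·4·7 = −84 ≡ 7, so v_1 = 7^{−1} = 2 (mod 13).
  i = 2 (α = 9): (9−8)(9−5)(9−4)(9−1) = 1·4·5·8 = 160 ≡ 4, so v_2 = 4^{−1} = 10 (mod 13).
  i = 3 (α = 5): (5−8)(5−9)(5−4)(5−1) = (−3)·(−4)·1·4 = 48 ≡ 9, so v_3 = 9^{−1} = 3 (mod 13).
  i = 4 (α = 4): (4−8)(4−9)(4−5)(4−1) = (−4)·(−5)·(−1)·3 = −60 ≡ 5, so v_4 = 5^{−1} = 8 (mod 13).
  i = 5 (α = 1): (1−8)(1−9)(1−5)(1−4) = (−7)·(−8)·(−4)·(−3) = 672 ≡ 9, so v_5 = 9^{−1} = 3 (mod 13).
  v = [2, 10, 3, 8, 3].
Step 2: syndromes of r = [2, 0, 8, 10, 8] (all sums mod 13).
  S_0 = Σ v_i r_i = 2·2 + 10·0 + 3·8 + 8·10 + 3·8 = 132 ≡ 2.
  S_1 = Σ v_i α_i r_i = 2·8·2 + 10·9·0 + 3·5·8 + 8·4·10 + 3·1·8 = 496 ≡ 2.
  α_i^2 mod 13 = [12, 3, 12, 3, 1].
  S_2 = Σ v_i α_i^2 r_i = 2·12·2 + 10·3·0 + 3·12·8 + 8·3·10 + 3·1·8 = 600 ≡ 2.
  S = (2, 2, 2) ≠ 0, so r is not a codeword (an error is present).
Step 3: locate the error. For a single error e at position i, S_ℓ = v_i·e·α_i^ℓ, so α_err = S_1/S_0.
  S_0^{−1} = 2^{−1} = 7 (mod 13), so α_err = 2·7 = 14 ≡ 1 = α_5. Error position i = 5.
  Consistency check: S_2/S_1 = 2·7 = 14 ≡ 1 = α_err ✓ (single-error assumption holds).
Step 4: error magnitude e = S_0/v_5 = S_0·∏_{j≠5}(α_5 − α_j) = 2·9 = 18 ≡ 5 (mod 13).
Step 5: correct position 5: c_5 = r_5 − e = 8 − 5 ≡ 3 (mod 13). Hence c = [2, 0, 8, 10, 3].
  Check: interpolating c through the α_i gives m(x) = 5 + 11·x (degree < 2) with m(α_i) = c_i for every i, so c is indeed a codeword.


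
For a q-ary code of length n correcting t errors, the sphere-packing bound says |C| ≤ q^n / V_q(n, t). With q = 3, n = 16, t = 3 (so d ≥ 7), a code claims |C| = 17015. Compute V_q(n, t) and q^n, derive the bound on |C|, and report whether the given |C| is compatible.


V_q(n, t) = 4993, q^n = 43046721, Hamming bound = 8621, |C| = 17015 > bound (violated).

Step 1: Compute V_q(n, t) = Σ_{j=0}^3 C(n, j) (q−1)^j.
  j = 0: C(16,0)·(2)^0 = 1·1 = 1.
  j = 1: C(16,1)·(2)^1 = 16·2 = 32.
  j = 2: C(16,2)·(2)^2 = 120·4 = 480.
  j = 3: C(16,3)·(2)^3 = 560·8 = 4480.
  V_q(n, t) = 1 + 32 + 480 + 4480 = 4993.
Step 2: q^n = 3^16 = 43046721.
Step 3: Hamming bound ⌊q^n / V_q(n,t)⌋ = ⌊43046721/4993⌋ = 8621.
Step 4: Compare |C| = 17015 to 8621: violated.
The claimed |C| lies above the Hamming bound, so no 3-ary code of length 16 with d ≥ 7 can have 17015 codewords.


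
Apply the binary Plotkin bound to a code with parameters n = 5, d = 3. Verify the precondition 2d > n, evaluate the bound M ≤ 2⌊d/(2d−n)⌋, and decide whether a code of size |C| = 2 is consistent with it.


Plotkin bound M ≤ 6; given |C| = 2 ≤ bound (satisfied).

Check applicability: 2d = 6, n = 5.
2d − n = 1 > 0, so Plotkin applies.
Compute d/(2d−n) = 3/1 ≈ 3.0000.
⌊d/(2d−n)⌋ = 3.
Plotkin bound: M ≤ 2·3 = 6.
Given |C| = 2, check: satisfied.
This |C| is below the Plotkin bound.


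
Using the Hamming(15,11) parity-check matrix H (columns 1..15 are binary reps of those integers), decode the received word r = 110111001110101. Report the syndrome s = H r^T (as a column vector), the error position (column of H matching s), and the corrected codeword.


s = (1, 1, 1, 0)^T, error position = 14, corrected codeword c = 110111001110111

Compute s = H r^T mod 2 one row at a time:
  s_1 = 0 + 1 + 1 + 1 + 0 + 1 + 0 + 1 = 5 ≡ 1 (mod 2).
  s_2 = 1 + 1 + 1 + 0 + 0 + 1 + 0 + 1 = 5 ≡ 1 (mod 2).
  s_3 = 1 + 0 + 1 + 0 + 1 + 1 + 0 + 1 = 5 ≡ 1 (mod 2).
  s_4 = 1 + 0 + 1 + 0 + 1 + 1 + 1 + 1 = 6 ≡ 0 (mod 2).
s = (1, 1, 1, 0)^T — this equals column 14 of H (binary 1110), so error is at position 14.
Correct: flip bit 14 of r = 110111001110101 to get c = 110111001110111.


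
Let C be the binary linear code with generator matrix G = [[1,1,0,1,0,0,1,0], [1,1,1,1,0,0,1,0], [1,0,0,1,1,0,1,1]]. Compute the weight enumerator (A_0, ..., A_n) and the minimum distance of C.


Weight distribution: A_0 = 1, A_1 = 1, A_3 = 1, A_4 = 2, A_5 = 2, A_6 = 1. Minimum distance d = 1.

Enumerate all 2^3 = 8 messages m ∈ F_2^3.
For each, compute codeword c = mG in F_2^8, then tally its weight.
  m = 000 → c = 00000000, weight = 0.
  m = 100 → c = 11010010, weight = 4.
  m = 010 → c = 11110010, weight = 5.
  m = 110 → c = 00100000, weight = 1.
  m = 001 → c = 10011011, weight = 5.
  m = 101 → c = 01001001, weight = 3.
  m = 011 → c = 01101001, weight = 4.
  m = 111 → c = 10111011, weight = 6.
Tally weights:
  weight 0: 1 codewords.
  weight 1: 1 codewords.
  weight 3: 1 codewords.
  weight 4: 2 codewords.
  weight 5: 2 codewords.
  weight 6: 1 codewords.
Minimum distance d = smallest w > 0 with A_w > 0 = 1.
Sanity: Σ A_w = 8 = 2^3 = 8 ✓.


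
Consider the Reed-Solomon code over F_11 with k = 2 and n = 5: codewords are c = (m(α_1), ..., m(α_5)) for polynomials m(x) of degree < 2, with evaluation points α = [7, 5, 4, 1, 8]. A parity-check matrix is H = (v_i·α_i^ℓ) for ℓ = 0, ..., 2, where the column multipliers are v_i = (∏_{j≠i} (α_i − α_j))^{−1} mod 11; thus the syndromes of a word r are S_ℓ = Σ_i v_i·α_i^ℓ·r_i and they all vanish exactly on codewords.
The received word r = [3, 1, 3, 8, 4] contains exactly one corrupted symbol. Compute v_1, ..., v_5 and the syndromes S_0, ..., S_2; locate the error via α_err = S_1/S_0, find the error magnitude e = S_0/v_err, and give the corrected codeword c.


S = (10, 7, 6), error at position 3, error magnitude e = 3, c = [3, 1, 0, 8, 4].

Step 1: column multipliers v_i = (∏_{j≠i}(α_i − α_j))^{−1} mod 11.
  i = 1 (α = 7): (7−5)(7−4)(7−1)(7−8) = 2·3·6·(−1) = −36 ≡ 8, so v_1 = 8^{−1} = 7 (mod 11).
  i = 2 (α = 5): (5−7)(5−4)(5−1)(5−8) = (−2)·1·4·(−3) = 24 ≡ 2, so v_2 = 2^{−1} = 6 (mod 11).
  i = 3 (α = 4): (4−7)(4−5)(4−1)(4−8) = (−3)·(−1)·3·(−4) = −36 ≡ 8, so v_3 = 8^{−1} = 7 (mod 11).
  i = 4 (α = 1): (1−7)(1−5)(1−4)(1−8) = (−6)·(−4)·(−3)·(−7) = 504 ≡ 9, so v_4 = 9^{−1} = 5 (mod 11).
  i = 5 (α = 8): (8−7)(8−5)(8−4)(8−1) = 1·3·4·7 = 84 ≡ 7, so v_5 = 7^{−1} = 8 (mod 11).
  v = [7, 6, 7, 5, 8].
Step 2: syndromes of r = [3, 1, 3, 8, 4] (all sums mod 11).
  S_0 = Σ v_i r_i = 7·3 + 6·1 + 7·3 + 5·8 + 8·4 = 120 ≡ 10.
  S_1 = Σ v_i α_i r_i = 7·7·3 + 6·5·1 + 7·4·3 + 5·1·8 + 8·8·4 = 557 ≡ 7.
  α_i^2 mod 11 = [5, 3, 5, 1, 9].
  S_2 = Σ v_i α_i^2 r_i = 7·5·3 + 6·3·1 + 7·5·3 + 5·1·8 + 8·9·4 = 556 ≡ 6.
  S = (10, 7, 6) ≠ 0, so r is not a codeword (an error is present).
Step 3: locate the error. For a single error e at position i, S_ℓ = v_i·e·α_i^ℓ, so α_err = S_1/S_0.
  S_0^{−1} = 10^{−1} = 10 (mod 11), so α_err = 7·10 = 70 ≡ 4 = α_3. Error position i = 3.
  Consistency check: S_2/S_1 = 6·8 = 48 ≡ 4 = α_err ✓ (single-error assumption holds).
Step 4: error magnitude e = S_0/v_3 = S_0·∏_{j≠3}(α_3 − α_j) = 10·8 = 80 ≡ 3 (mod 11).
Step 5: correct position 3: c_3 = r_3 − e = 3 − 3 ≡ 0 (mod 11). Hence c = [3, 1, 0, 8, 4].
  Check: interpolating c through the α_i gives m(x) = 7 + 1·x (degree < 2) with m(α_i) = c_i for every i, so c is indeed a codeword.


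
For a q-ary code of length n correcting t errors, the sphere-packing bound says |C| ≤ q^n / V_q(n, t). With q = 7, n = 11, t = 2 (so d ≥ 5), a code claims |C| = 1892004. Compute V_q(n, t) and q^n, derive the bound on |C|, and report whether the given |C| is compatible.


V_q(n, t) = 2047, q^n = 1977326743, Hamming bound = 965963, |C| = 1892004 > bound (violated).

Step 1: Compute V_q(n, t) = Σ_{j=0}^2 C(n, j) (q−1)^j.
  j = 0: C(11,0)·(6)^0 = 1·1 = 1.
  j = 1: C(11,1)·(6)^1 = 11·6 = 66.
  j = 2: C(11,2)·(6)^2 = 55·36 = 1980.
  V_q(n, t) = 1 + 66 + 1980 = 2047.
Step 2: q^n = 7^11 = 1977326743.
Step 3: Hamming bound ⌊q^n / V_q(n,t)⌋ = ⌊1977326743/2047⌋ = 965963.
Step 4: Compare |C| = 1892004 to 965963: violated.
The claimed |C| lies above the Hamming bound, so no 7-ary code of length 11 with d ≥ 5 can have 1892004 codewords.


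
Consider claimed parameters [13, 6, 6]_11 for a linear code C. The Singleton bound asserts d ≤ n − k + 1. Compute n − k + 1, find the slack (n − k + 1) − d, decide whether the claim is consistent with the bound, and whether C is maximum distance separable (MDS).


Singleton RHS = n − k + 1 = 8, slack = 2, bound satisfied, not MDS.

Singleton bound: d ≤ n − k + 1.
Here n = 13, k = 6, so n − k + 1 = 8.
Given d = 6, check d ≤ 8: YES.
Slack = (n − k + 1) − d = 2.
The code is NOT MDS (slack = 2 > 0).
Description: the claimed parameters are [13, 6, 6]_11; such a code would be non-MDS.


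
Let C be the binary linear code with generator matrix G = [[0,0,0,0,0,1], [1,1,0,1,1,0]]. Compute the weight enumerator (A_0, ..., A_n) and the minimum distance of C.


Weight distribution: A_0 = 1, A_1 = 1, A_4 = 1, A_5 = 1. Minimum distance d = 1.

Enumerate all 2^2 = 4 messages m ∈ F_2^2.
For each, compute codeword c = mG in F_2^6, then tally its weight.
  m = 00 → c = 000000, weight = 0.
  m = 10 → c = 000001, weight = 1.
  m = 01 → c = 110110, weight = 4.
  m = 11 → c = 110111, weight = 5.
Tally weights:
  weight 0: 1 codewords.
  weight 1: 1 codewords.
  weight 4: 1 codewords.
  weight 5: 1 codewords.
Minimum distance d = smallest w > 0 with A_w > 0 = 1.
Sanity: Σ A_w = 4 = 2^2 = 4 ✓.


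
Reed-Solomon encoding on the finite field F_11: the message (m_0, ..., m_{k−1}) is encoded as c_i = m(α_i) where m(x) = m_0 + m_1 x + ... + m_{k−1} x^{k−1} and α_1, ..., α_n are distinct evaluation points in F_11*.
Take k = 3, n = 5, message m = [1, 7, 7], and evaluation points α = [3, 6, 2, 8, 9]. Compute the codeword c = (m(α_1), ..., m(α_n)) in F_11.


c = [8, 9, 10, 10, 4]

Message polynomial: m(x) = 1 + 7·x + 7·x^2 (mod 11).
For each evaluation point α_i, compute m(α_i) mod 11:
  α_1 = 3: Horner steps 7 → 6 → 8, so m(3) = 8.
  α_2 = 6: Horner steps 7 → 5 → 9, so m(6) = 9.
  α_3 = 2: Horner steps 7 → 10 → 10, so m(2) = 10.
  α_4 = 8: Horner steps 7 → 8 → 10, so m(8) = 10.
  α_5 = 9: Horner steps 7 → 4 → 4, so m(9) = 4.
Codeword c = [8, 9, 10, 10, 4] ∈ F_11^5.


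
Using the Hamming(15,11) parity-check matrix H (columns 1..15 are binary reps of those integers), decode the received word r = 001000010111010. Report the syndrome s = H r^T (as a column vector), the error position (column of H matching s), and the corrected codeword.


s = (1, 0, 0, 0)^T, error position = 8, corrected codeword c = 001000000111010

Compute s = H r^T mod 2 one row at a time:
  s_1 = 1 + 0 + 1 + 1 + 1 + 0 + 1 + 0 = 5 ≡ 1 (mod 2).
  s_2 = 0 + 0 + 0 + 0 + 1 + 0 + 1 + 0 = 2 ≡ 0 (mod 2).
  s_3 = 0 + 1 + 0 + 0 + 1 + 1 + 1 + 0 = 4 ≡ 0 (mod 2).
  s_4 = 0 + 1 + 0 + 0 + 0 + 1 + 0 + 0 = 2 ≡ 0 (mod 2).
s = (1, 0, 0, 0)^T — this equals column 8 of H (binary 1000), so error is at position 8.
Correct: flip bit 8 of r = 001000010111010 to get c = 001000000111010.


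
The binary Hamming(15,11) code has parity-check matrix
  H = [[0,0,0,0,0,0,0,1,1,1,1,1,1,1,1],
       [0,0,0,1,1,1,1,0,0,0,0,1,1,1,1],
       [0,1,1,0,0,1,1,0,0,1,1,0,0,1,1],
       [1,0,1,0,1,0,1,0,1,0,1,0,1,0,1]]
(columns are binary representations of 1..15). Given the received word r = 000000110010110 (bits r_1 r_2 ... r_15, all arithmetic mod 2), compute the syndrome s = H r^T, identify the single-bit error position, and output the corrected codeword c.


s = (0, 1, 1, 1)^T, error position = 7, corrected codeword c = 000000010010110

Compute s = H r^T mod 2 one row at a time:
  s_1 = 1 + 0 + 0 + 1 + 0 + 1 + 1 + 0 = 4 ≡ 0 (mod 2).
  s_2 = 0 + 0 + 0 + 1 + 0 + 1 + 1 + 0 = 3 ≡ 1 (mod 2).
  s_3 = 0 + 0 + 0 + 1 + 0 + 1 + 1 + 0 = 3 ≡ 1 (mod 2).
  s_4 = 0 + 0 + 0 + 1 + 0 + 1 + 1 + 0 = 3 ≡ 1 (mod 2).
s = (0, 1, 1, 1)^T — this equals column 7 of H (binary 0111), so error is at position 7.
Correct: flip bit 7 of r = 000000110010110 to get c = 000000010010110.


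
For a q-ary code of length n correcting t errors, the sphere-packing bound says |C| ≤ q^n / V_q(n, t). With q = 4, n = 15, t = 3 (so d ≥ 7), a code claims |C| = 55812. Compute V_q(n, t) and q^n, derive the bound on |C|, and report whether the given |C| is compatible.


V_q(n, t) = 13276, q^n = 1073741824, Hamming bound = 80878, |C| = 55812 ≤ bound (satisfied).

Step 1: Compute V_q(n, t) = Σ_{j=0}^3 C(n, j) (q−1)^j.
  j = 0: C(15,0)·(3)^0 = 1·1 = 1.
  j = 1: C(15,1)·(3)^1 = 15·3 = 45.
  j = 2: C(15,2)·(3)^2 = 105·9 = 945.
  j = 3: C(15,3)·(3)^3 = 455·27 = 12285.
  V_q(n, t) = 1 + 45 + 945 + 12285 = 13276.
Step 2: q^n = 4^15 = 1073741824.
Step 3: Hamming bound ⌊q^n / V_q(n,t)⌋ = ⌊1073741824/13276⌋ = 80878.
Step 4: Compare |C| = 55812 to 80878: satisfied.
The claimed |C| lies below the Hamming bound.


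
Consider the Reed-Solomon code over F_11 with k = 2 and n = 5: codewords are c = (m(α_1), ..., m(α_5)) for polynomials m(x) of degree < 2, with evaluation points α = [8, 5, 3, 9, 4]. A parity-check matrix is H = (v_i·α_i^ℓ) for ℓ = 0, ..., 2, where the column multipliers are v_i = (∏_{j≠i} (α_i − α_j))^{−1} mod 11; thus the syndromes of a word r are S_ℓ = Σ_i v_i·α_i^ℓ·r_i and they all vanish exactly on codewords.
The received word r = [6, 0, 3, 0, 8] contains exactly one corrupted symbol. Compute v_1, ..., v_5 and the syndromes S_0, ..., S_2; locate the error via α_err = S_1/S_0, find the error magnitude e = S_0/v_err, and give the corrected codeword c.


S = (10, 6, 8), error at position 2, error magnitude e = 9, c = [6, 2, 3, 0, 8].

Step 1: column multipliers v_i = (∏_{j≠i}(α_i − α_j))^{−1} mod 11.
  i = 1 (α = 8): (8−5)(8−3)(8−9)(8−4) = 3·5·(−1)·4 = −60 ≡ 6, so v_1 = 6^{−1} = 2 (mod 11).
  i = 2 (α = 5): (5−8)(5−3)(5−9)(5−4) = (−3)·2·(−4)·1 = 24 ≡ 2, so v_2 = 2^{−1} = 6 (mod 11).
  i = 3 (α = 3): (3−8)(3−5)(3−9)(3−4) = (−5)·(−2)·(−6)·(−1) = 60 ≡ 5, so v_3 = 5^{−1} = 9 (mod 11).
  i = 4 (α = 9): (9−8)(9−5)(9−3)(9−4) = 1·4·6·5 = 120 ≡ 10, so v_4 = 10^{−1} = 10 (mod 11).
  i = 5 (α = 4): (4−8)(4−5)(4−3)(4−9) = (−4)·(−1)·1·(−5) = −20 ≡ 2, so v_5 = 2^{−1} = 6 (mod 11).
  v = [2, 6, 9, 10, 6].
Step 2: syndromes of r = [6, 0, 3, 0, 8] (all sums mod 11).
  S_0 = Σ v_i r_i = 2·6 + 6·0 + 9·3 + 10·0 + 6·8 = 87 ≡ 10.
  S_1 = Σ v_i α_i r_i = 2·8·6 + 6·5·0 + 9·3·3 + 10·9·0 + 6·4·8 = 369 ≡ 6.
  α_i^2 mod 11 = [9, 3, 9, 4, 5].
  S_2 = Σ v_i α_i^2 r_i = 2·9·6 + 6·3·0 + 9·9·3 + 10·4·0 + 6·5·8 = 591 ≡ 8.
  S = (10, 6, 8) ≠ 0, so r is not a codeword (an error is present).
Step 3: locate the error. For a single error e at position i, S_ℓ = v_i·e·α_i^ℓ, so α_err = S_1/S_0.
  S_0^{−1} = 10^{−1} = 10 (mod 11), so α_err = 6·10 = 60 ≡ 5 = α_2. Error position i = 2.
  Consistency check: S_2/S_1 = 8·2 = 16 ≡ 5 = α_err ✓ (single-error assumption holds).
Step 4: error magnitude e = S_0/v_2 = S_0·∏_{j≠2}(α_2 − α_j) = 10·2 = 20 ≡ 9 (mod 11).
Step 5: correct position 2: c_2 = r_2 − e = 0 − 9 ≡ 2 (mod 11). Hence c = [6, 2, 3, 0, 8].
  Check: interpolating c through the α_i gives m(x) = 10 + 5·x (degree < 2) with m(α_i) = c_i for every i, so c is indeed a codeword.


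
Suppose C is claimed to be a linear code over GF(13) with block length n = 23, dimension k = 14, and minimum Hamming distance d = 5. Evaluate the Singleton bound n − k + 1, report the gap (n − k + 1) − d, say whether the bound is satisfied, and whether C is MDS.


Singleton RHS = n − k + 1 = 10, slack = 5, bound satisfied, not MDS.

Singleton bound: d ≤ n − k + 1.
Here n = 23, k = 14, so n − k + 1 = 10.
Given d = 5, check d ≤ 10: YES.
Slack = (n − k + 1) − d = 5.
The code is NOT MDS (slack = 5 > 0).
Description: the claimed parameters are [23, 14, 5]_13; such a code would be non-MDS.


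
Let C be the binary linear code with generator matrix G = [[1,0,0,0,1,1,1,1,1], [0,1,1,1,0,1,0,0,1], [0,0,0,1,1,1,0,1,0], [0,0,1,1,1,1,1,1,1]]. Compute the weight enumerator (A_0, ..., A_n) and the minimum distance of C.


Weight distribution: A_0 = 1, A_3 = 2, A_4 = 5, A_5 = 4, A_6 = 2, A_7 = 2. Minimum distance d = 3.

Enumerate all 2^4 = 16 messages m ∈ F_2^4.
For each, compute codeword c = mG in F_2^9, then tally its weight.
  m = 0000 → c = 000000000, weight = 0.
  m = 1000 → c = 100011111, weight = 6.
  m = 0100 → c = 011101001, weight = 5.
  m = 1100 → c = 111110110, weight = 7.
  m = 0010 → c = 000111010, weight = 4.
  m = 1010 → c = 100100101, weight = 4.
  m = 0110 → c = 011010011, weight = 5.
  m = 1110 → c = 111001100, weight = 5.
  m = 0001 → c = 001111111, weight = 7.
  m = 1001 → c = 101100000, weight = 3.
  m = 0101 → c = 010010110, weight = 4.
  m = 1101 → c = 110001001, weight = 4.
  m = 0011 → c = 001000101, weight = 3.
  m = 1011 → c = 101011010, weight = 5.
  m = 0111 → c = 010101100, weight = 4.
  m = 1111 → c = 110110011, weight = 6.
Tally weights:
  weight 0: 1 codewords.
  weight 3: 2 codewords.
  weight 4: 5 codewords.
  weight 5: 4 codewords.
  weight 6: 2 codewords.
  weight 7: 2 codewords.
Minimum distance d = smallest w > 0 with A_w > 0 = 3.
Sanity: Σ A_w = 16 = 2^4 = 16 ✓.


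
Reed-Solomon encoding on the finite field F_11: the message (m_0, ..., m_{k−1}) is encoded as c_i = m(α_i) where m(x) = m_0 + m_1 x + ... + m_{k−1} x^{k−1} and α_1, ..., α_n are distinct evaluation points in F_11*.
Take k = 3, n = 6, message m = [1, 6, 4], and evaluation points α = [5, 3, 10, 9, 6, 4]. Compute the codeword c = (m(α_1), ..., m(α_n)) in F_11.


c = [10, 0, 10, 5, 5, 1]

Message polynomial: m(x) = 1 + 6·x + 4·x^2 (mod 11).
For each evaluation point α_i, compute m(α_i) mod 11:
  α_1 = 5: Horner steps 4 → 4 → 10, so m(5) = 10.
  α_2 = 3: Horner steps 4 → 7 → 0, so m(3) = 0.
  α_3 = 10: Horner steps 4 → 2 → 10, so m(10) = 10.
  α_4 = 9: Horner steps 4 → 9 → 5, so m(9) = 5.
  α_5 = 6: Horner steps 4 → 8 → 5, so m(6) = 5.
  α_6 = 4: Horner steps 4 → 0 → 1, so m(4) = 1.
Codeword c = [10, 0, 10, 5, 5, 1] ∈ F_11^6.


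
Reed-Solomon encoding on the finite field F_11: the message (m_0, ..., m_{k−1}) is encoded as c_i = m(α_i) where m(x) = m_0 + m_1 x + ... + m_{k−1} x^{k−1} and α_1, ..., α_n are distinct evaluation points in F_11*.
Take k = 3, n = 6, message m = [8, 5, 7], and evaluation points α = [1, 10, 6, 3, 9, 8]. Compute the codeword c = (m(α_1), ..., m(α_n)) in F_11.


c = [9, 10, 4, 9, 4, 1]

Message polynomial: m(x) = 8 + 5·x + 7·x^2 (mod 11).
For each evaluation point α_i, compute m(α_i) mod 11:
  α_1 = 1: Horner steps 7 → 1 → 9, so m(1) = 9.
  α_2 = 10: Horner steps 7 → 9 → 10, so m(10) = 10.
  α_3 = 6: Horner steps 7 → 3 → 4, so m(6) = 4.
  α_4 = 3: Horner steps 7 → 4 → 9, so m(3) = 9.
  α_5 = 9: Horner steps 7 → 2 → 4, so m(9) = 4.
  α_6 = 8: Horner steps 7 → 6 → 1, so m(8) = 1.
Codeword c = [9, 10, 4, 9, 4, 1] ∈ F_11^6.


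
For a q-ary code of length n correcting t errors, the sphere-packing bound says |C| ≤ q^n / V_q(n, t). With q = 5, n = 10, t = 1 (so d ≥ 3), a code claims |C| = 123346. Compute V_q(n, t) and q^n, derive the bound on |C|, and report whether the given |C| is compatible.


V_q(n, t) = 41, q^n = 9765625, Hamming bound = 238185, |C| = 123346 ≤ bound (satisfied).

Step 1: Compute V_q(n, t) = Σ_{j=0}^1 C(n, j) (q−1)^j.
  j = 0: C(10,0)·(4)^0 = 1·1 = 1.
  j = 1: C(10,1)·(4)^1 = 10·4 = 40.
  V_q(n, t) = 1 + 40 = 41.
Step 2: q^n = 5^10 = 9765625.
Step 3: Hamming bound ⌊q^n / V_q(n,t)⌋ = ⌊9765625/41⌋ = 238185.
Step 4: Compare |C| = 123346 to 238185: satisfied.
The claimed |C| lies below the Hamming bound.


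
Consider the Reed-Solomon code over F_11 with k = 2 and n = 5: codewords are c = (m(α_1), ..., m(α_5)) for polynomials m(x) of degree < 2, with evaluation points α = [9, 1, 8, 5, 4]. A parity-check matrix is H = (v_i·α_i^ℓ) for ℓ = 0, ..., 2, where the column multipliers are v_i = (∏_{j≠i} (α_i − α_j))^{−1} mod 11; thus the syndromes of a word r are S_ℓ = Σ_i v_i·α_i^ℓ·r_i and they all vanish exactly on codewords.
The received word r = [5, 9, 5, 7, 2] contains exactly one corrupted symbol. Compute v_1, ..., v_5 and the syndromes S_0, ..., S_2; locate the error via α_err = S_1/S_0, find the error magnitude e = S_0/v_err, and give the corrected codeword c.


S = (4, 10, 3), error at position 3, error magnitude e = 5, c = [5, 9, 0, 7, 2].

Step 1: column multipliers v_i = (∏_{j≠i}(α_i − α_j))^{−1} mod 11.
  i = 1 (α = 9): (9−1)(9−8)(9−5)(9−4) = 8·1·4·5 = 160 ≡ 6, so v_1 = 6^{−1} = 2 (mod 11).
  i = 2 (α = 1): (1−9)(1−8)(1−5)(1−4) = (−8)·(−7)·(−4)·(−3) = 672 ≡ 1, so v_2 = 1^{−1} = 1 (mod 11).
  i = 3 (α = 8): (8−9)(8−1)(8−5)(8−4) = (−1)·7·3·4 = −84 ≡ 4, so v_3 = 4^{−1} = 3 (mod 11).
  i = 4 (α = 5): (5−9)(5−1)(5−8)(5−4) = (−4)·4·(−3)·1 = 48 ≡ 4, so v_4 = 4^{−1} = 3 (mod 11).
  i = 5 (α = 4): (4−9)(4−1)(4−8)(4−5) = (−5)·3·(−4)·(−1) = −60 ≡ 6, so v_5 = 6^{−1} = 2 (mod 11).
  v = [2, 1, 3, 3, 2].
Step 2: syndromes of r = [5, 9, 5, 7, 2] (all sums mod 11).
  S_0 = Σ v_i r_i = 2·5 + 1·9 + 3·5 + 3·7 + 2·2 = 59 ≡ 4.
  S_1 = Σ v_i α_i r_i = 2·9·5 + 1·1·9 + 3·8·5 + 3·5·7 + 2·4·2 = 340 ≡ 10.
  α_i^2 mod 11 = [4, 1, 9, 3, 5].
  S_2 = Σ v_i α_i^2 r_i = 2·4·5 + 1·1·9 + 3·9·5 + 3·3·7 + 2·5·2 = 267 ≡ 3.
  S = (4, 10, 3) ≠ 0, so r is not a codeword (an error is present).
Step 3: locate the error. For a single error e at position i, S_ℓ = v_i·e·α_i^ℓ, so α_err = S_1/S_0.
  S_0^{−1} = 4^{−1} = 3 (mod 11), so α_err = 10·3 = 30 ≡ 8 = α_3. Error position i = 3.
  Consistency check: S_2/S_1 = 3·10 = 30 ≡ 8 = α_err ✓ (single-error assumption holds).
Step 4: error magnitude e = S_0/v_3 = S_0·∏_{j≠3}(α_3 − α_j) = 4·4 = 16 ≡ 5 (mod 11).
Step 5: correct position 3: c_3 = r_3 − e = 5 − 5 ≡ 0 (mod 11). Hence c = [5, 9, 0, 7, 2].
  Check: interpolating c through the α_i gives m(x) = 4 + 5·x (degree < 2) with m(α_i) = c_i for every i, so c is indeed a codeword.


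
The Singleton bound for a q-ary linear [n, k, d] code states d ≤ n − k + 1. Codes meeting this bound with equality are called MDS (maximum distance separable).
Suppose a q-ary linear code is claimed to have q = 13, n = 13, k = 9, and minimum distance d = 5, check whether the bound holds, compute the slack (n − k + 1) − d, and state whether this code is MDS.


Singleton RHS = n − k + 1 = 5, slack = 0, bound satisfied, MDS.

Singleton bound: d ≤ n − k + 1.
Here n = 13, k = 9, so n − k + 1 = 5.
Given d = 5, check d ≤ 5: YES.
Slack = (n − k + 1) − d = 0.
The code is MDS (slack = 0).
Description: the claimed parameters are [13, 9, 5]_13; such a code would be MDS (meets Singleton bound).


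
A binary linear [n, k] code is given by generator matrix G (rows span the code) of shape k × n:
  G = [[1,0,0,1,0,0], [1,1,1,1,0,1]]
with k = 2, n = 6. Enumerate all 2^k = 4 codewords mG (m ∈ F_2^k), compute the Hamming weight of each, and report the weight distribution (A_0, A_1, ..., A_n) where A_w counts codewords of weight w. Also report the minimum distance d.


Weight distribution: A_0 = 1, A_2 = 1, A_3 = 1, A_5 = 1. Minimum distance d = 2.

Enumerate all 2^2 = 4 messages m ∈ F_2^2.
For each, compute codeword c = mG in F_2^6, then tally its weight.
  m = 00 → c = 000000, weight = 0.
  m = 10 → c = 100100, weight = 2.
  m = 01 → c = 111101, weight = 5.
  m = 11 → c = 011001, weight = 3.
Tally weights:
  weight 0: 1 codewords.
  weight 2: 1 codewords.
  weight 3: 1 codewords.
  weight 5: 1 codewords.
Minimum distance d = smallest w > 0 with A_w > 0 = 2.
Sanity: Σ A_w = 4 = 2^2 = 4 ✓.


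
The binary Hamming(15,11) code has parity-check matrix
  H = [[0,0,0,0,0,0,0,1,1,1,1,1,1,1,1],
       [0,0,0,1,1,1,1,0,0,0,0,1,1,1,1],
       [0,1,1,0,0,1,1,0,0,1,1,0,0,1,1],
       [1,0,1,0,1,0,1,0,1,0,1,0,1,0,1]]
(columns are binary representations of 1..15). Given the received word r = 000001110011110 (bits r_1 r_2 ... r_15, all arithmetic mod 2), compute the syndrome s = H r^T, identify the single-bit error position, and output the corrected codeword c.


s = (1, 1, 0, 1)^T, error position = 13, corrected codeword c = 000001110011010

Compute s = H r^T mod 2 one row at a time:
  s_1 = 1 + 0 + 0 + 1 + 1 + 1 + 1 + 0 = 5 ≡ 1 (mod 2).
  s_2 = 0 + 0 + 1 + 1 + 1 + 1 + 1 + 0 = 5 ≡ 1 (mod 2).
  s_3 = 0 + 0 + 1 + 1 + 0 + 1 + 1 + 0 = 4 ≡ 0 (mod 2).
  s_4 = 0 + 0 + 0 + 1 + 0 + 1 + 1 + 0 = 3 ≡ 1 (mod 2).
s = (1, 1, 0, 1)^T — this equals column 13 of H (binary 1101), so error is at position 13.
Correct: flip bit 13 of r = 000001110011110 to get c = 000001110011010.


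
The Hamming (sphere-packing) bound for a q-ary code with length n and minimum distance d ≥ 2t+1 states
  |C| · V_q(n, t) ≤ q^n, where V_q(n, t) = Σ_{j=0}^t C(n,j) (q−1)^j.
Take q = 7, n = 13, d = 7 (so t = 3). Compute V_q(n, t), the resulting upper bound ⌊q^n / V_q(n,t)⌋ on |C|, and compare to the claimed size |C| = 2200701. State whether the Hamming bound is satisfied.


V_q(n, t) = 64663, q^n = 96889010407, Hamming bound = 1498368, |C| = 2200701 > bound (violated).

Step 1: Compute V_q(n, t) = Σ_{j=0}^3 C(n, j) (q−1)^j.
  j = 0: C(13,0)·(6)^0 = 1·1 = 1.
  j = 1: C(13,1)·(6)^1 = 13·6 = 78.
  j = 2: C(13,2)·(6)^2 = 78·36 = 2808.
  j = 3: C(13,3)·(6)^3 = 286·216 = 61776.
  V_q(n, t) = 1 + 78 + 2808 + 61776 = 64663.
Step 2: q^n = 7^13 = 96889010407.
Step 3: Hamming bound ⌊q^n / V_q(n,t)⌋ = ⌊96889010407/64663⌋ = 1498368.
Step 4: Compare |C| = 2200701 to 1498368: violated.
The claimed |C| lies above the Hamming bound, so no 7-ary code of length 13 with d ≥ 7 can have 2200701 codewords.


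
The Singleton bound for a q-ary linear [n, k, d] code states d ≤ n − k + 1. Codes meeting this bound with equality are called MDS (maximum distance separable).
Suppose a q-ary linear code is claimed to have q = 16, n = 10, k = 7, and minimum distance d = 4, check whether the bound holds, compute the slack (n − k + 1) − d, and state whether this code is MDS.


Singleton RHS = n − k + 1 = 4, slack = 0, bound satisfied, MDS.

Singleton bound: d ≤ n − k + 1.
Here n = 10, k = 7, so n − k + 1 = 4.
Given d = 4, check d ≤ 4: YES.
Slack = (n − k + 1) − d = 0.
The code is MDS (slack = 0).
Description: the claimed parameters are [10, 7, 4]_16; such a code would be MDS (meets Singleton bound).


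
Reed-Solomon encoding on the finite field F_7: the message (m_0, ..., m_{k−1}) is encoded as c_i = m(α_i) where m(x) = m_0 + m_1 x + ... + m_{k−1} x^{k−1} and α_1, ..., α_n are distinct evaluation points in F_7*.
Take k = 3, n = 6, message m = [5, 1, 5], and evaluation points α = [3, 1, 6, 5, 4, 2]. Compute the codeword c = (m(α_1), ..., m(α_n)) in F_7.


c = [4, 4, 2, 2, 5, 6]

Message polynomial: m(x) = 5 + 1·x + 5·x^2 (mod 7).
For each evaluation point α_i, compute m(α_i) mod 7:
  α_1 = 3: Horner steps 5 → 2 → 4, so m(3) = 4.
  α_2 = 1: Horner steps 5 → 6 → 4, so m(1) = 4.
  α_3 = 6: Horner steps 5 → 3 → 2, so m(6) = 2.
  α_4 = 5: Horner steps 5 → 5 → 2, so m(5) = 2.
  α_5 = 4: Horner steps 5 → 0 → 5, so m(4) = 5.
  α_6 = 2: Horner steps 5 → 4 → 6, so m(2) = 6.
Codeword c = [4, 4, 2, 2, 5, 6] ∈ F_7^6.


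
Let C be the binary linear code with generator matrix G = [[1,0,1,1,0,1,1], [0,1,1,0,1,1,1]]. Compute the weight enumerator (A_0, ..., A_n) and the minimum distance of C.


Weight distribution: A_0 = 1, A_4 = 1, A_5 = 2. Minimum distance d = 4.

Enumerate all 2^2 = 4 messages m ∈ F_2^2.
For each, compute codeword c = mG in F_2^7, then tally its weight.
  m = 00 → c = 0000000, weight = 0.
  m = 10 → c = 1011011, weight = 5.
  m = 01 → c = 0110111, weight = 5.
  m = 11 → c = 1101100, weight = 4.
Tally weights:
  weight 0: 1 codewords.
  weight 4: 1 codewords.
  weight 5: 2 codewords.
Minimum distance d = smallest w > 0 with A_w > 0 = 4.
Sanity: Σ A_w = 4 = 2^2 = 4 ✓.


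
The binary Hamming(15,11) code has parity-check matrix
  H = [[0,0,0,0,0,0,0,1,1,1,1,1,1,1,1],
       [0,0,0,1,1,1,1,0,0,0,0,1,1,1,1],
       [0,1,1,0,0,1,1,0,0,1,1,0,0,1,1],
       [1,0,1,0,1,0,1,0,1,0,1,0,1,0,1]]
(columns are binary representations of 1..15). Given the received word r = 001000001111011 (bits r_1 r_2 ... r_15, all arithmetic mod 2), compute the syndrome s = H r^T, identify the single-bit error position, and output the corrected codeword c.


s = (0, 1, 1, 0)^T, error position = 6, corrected codeword c = 001001001111011

Compute s = H r^T mod 2 one row at a time:
  s_1 = 0 + 1 + 1 + 1 + 1 + 0 + 1 + 1 = 6 ≡ 0 (mod 2).
  s_2 = 0 + 0 + 0 + 0 + 1 + 0 + 1 + 1 = 3 ≡ 1 (mod 2).
  s_3 = 0 + 1 + 0 + 0 + 1 + 1 + 1 + 1 = 5 ≡ 1 (mod 2).
  s_4 = 0 + 1 + 0 + 0 + 1 + 1 + 0 + 1 = 4 ≡ 0 (mod 2).
s = (0, 1, 1, 0)^T — this equals column 6 of H (binary 0110), so error is at position 6.
Correct: flip bit 6 of r = 001000001111011 to get c = 001001001111011.


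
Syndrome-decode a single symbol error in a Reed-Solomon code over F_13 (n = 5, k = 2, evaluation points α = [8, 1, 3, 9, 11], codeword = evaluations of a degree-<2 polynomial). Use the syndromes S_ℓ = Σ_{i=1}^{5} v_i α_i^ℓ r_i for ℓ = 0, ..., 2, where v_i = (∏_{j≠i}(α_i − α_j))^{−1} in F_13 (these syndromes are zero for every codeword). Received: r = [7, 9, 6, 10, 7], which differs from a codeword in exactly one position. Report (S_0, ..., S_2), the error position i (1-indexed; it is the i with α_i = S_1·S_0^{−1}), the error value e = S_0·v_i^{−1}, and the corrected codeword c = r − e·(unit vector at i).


S = (2, 3, 11), error at position 1, error magnitude e = 2, c = [5, 9, 6, 10, 7].

Step 1: column multipliers v_i = (∏_{j≠i}(α_i − α_j))^{−1} mod 13.
  i = 1 (α = 8): (8−1)(8−3)(8−9)(8−11) = 7·5·(−1)·(−3) = 105 ≡ 1, so v_1 = 1^{−1} = 1 (mod 13).
  i = 2 (α = 1): (1−8)(1−3)(1−9)(1−11) = (−7)·(−2)·(−8)·(−10) = 1120 ≡ 2, so v_2 = 2^{−1} = 7 (mod 13).
  i = 3 (α = 3): (3−8)(3−1)(3−9)(3−11) = (−5)·2·(−6)·(−8) = −480 ≡ 1, so v_3 = 1^{−1} = 1 (mod 13).
  i = 4 (α = 9): (9−8)(9−1)(9−3)(9−11) = 1·8·6·(−2) = −96 ≡ 8, so v_4 = 8^{−1} = 5 (mod 13).
  i = 5 (α = 11): (11−8)(11−1)(11−3)(11−9) = 3·10·8·2 = 480 ≡ 12, so v_5 = 12^{−1} = 12 (mod 13).
  v = [1, 7, 1, 5, 12].
Step 2: syndromes of r = [7, 9, 6, 10, 7] (all sums mod 13).
  S_0 = Σ v_i r_i = 1·7 + 7·9 + 1·6 + 5·10 + 12·7 = 210 ≡ 2.
  S_1 = Σ v_i α_i r_i = 1·8·7 + 7·1·9 + 1·3·6 + 5·9·10 + 12·11·7 = 1511 ≡ 3.
  α_i^2 mod 13 = [12, 1, 9, 3, 4].
  S_2 = Σ v_i α_i^2 r_i = 1·12·7 + 7·1·9 + 1·9·6 + 5·3·10 + 12·4·7 = 687 ≡ 11.
  S = (2, 3, 11) ≠ 0, so r is not a codeword (an error is present).
Step 3: locate the error. For a single error e at position i, S_ℓ = v_i·e·α_i^ℓ, so α_err = S_1/S_0.
  S_0^{−1} = 2^{−1} = 7 (mod 13), so α_err = 3·7 = 21 ≡ 8 = α_1. Error position i = 1.
  Consistency check: S_2/S_1 = 11·9 = 99 ≡ 8 = α_err ✓ (single-error assumption holds).
Step 4: error magnitude e = S_0/v_1 = S_0·∏_{j≠1}(α_1 − α_j) = 2·1 = 2 ≡ 2 (mod 13).
Step 5: correct position 1: c_1 = r_1 − e = 7 − 2 ≡ 5 (mod 13). Hence c = [5, 9, 6, 10, 7].
  Check: interpolating c through the α_i gives m(x) = 4 + 5·x (degree < 2) with m(α_i) = c_i for every i, so c is indeed a codeword.
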